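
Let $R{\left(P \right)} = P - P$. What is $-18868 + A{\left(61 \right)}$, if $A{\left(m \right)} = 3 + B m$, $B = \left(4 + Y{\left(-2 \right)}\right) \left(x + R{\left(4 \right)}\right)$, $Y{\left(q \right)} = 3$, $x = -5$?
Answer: $-21000$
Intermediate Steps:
$R{\left(P \right)} = 0$
$B = -35$ ($B = \left(4 + 3\right) \left(-5 + 0\right) = 7 \left(-5\right) = -35$)
$A{\left(m \right)} = 3 - 35 m$
$-18868 + A{\left(61 \right)} = -18868 + \left(3 - 2135\right) = -18868 - 2132 = -21000$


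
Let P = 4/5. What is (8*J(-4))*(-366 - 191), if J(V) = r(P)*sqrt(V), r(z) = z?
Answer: -35648*I/5 ≈ -7129.6*I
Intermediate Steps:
P = 4/5 (P = 4*(1/5) = 4/5 ≈ 0.80000)
J(V) = 4*sqrt(V)/5
(8*J(-4))*(-366 - 191) = (8*(4*sqrt(-4)/5))*(-366 - 191) = (8*(4*(2*I)/5))*(-557) = (8*(8*I/5))*(-557) = (64*I/5)*(-557) = -35648*I/5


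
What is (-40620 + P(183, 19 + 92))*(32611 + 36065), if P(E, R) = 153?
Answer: -2779111692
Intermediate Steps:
(-40620 + P(183, 19 + 92))*(32611 + 36065) = (-40620 + 153)*(32611 + 36065) = -40467*68676 = -2779111692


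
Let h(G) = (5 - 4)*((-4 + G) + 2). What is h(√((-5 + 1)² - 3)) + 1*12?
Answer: 10 + √13 ≈ 13.606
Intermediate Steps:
h(G) = -2 + G (h(G) = 1*(-2 + G) = -2 + G)
h(√((-5 + 1)² - 3)) + 1*12 = (-2 + √((-5 + 1)² - 3)) + 1*12 = (-2 + √((-4)² - 3)) + 12 = (-2 + √(16 - 3)) + 12 = (-2 + √13) + 12 = 10 + √13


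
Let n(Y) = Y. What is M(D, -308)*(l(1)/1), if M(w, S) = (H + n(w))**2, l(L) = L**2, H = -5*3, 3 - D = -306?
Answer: 86436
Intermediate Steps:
D = 309 (D = 3 - 1*(-306) = 3 + 306 = 309)
H = -15
M(w, S) = (-15 + w)**2
M(D, -308)*(l(1)/1) = (-15 + 309)**2*(1**2/1) = 294**2*(1*1) = 86436*1 = 86436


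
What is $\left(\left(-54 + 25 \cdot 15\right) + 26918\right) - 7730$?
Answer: $19509$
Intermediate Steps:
$\left(\left(-54 + 25 \cdot 15\right) + 26918\right) - 7730 = \left(\left(-54 + 375\right) + 26918\right) - 7730 = \left(321 + 26918\right) - 7730 = 27239 - 7730 = 19509$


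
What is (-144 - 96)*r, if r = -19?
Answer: 4560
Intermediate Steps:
(-144 - 96)*r = (-144 - 96)*(-19) = -240*(-19) = 4560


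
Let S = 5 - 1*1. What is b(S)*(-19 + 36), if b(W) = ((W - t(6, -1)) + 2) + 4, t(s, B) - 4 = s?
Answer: 0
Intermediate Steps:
t(s, B) = 4 + s
S = 4 (S = 5 - 1 = 4)
b(W) = -4 + W (b(W) = ((W - (4 + 6)) + 2) + 4 = ((W - 1*10) + 2) + 4 = ((W - 10) + 2) + 4 = ((-10 + W) + 2) + 4 = (-8 + W) + 4 = -4 + W)
b(S)*(-19 + 36) = (-4 + 4)*(-19 + 36) = 0*17 = 0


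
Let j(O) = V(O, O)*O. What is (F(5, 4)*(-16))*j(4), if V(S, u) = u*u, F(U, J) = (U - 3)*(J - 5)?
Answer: 2048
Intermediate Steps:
F(U, J) = (-5 + J)*(-3 + U) (F(U, J) = (-3 + U)*(-5 + J) = (-5 + J)*(-3 + U))
V(S, u) = u²
j(O) = O³ (j(O) = O²*O = O³)
(F(5, 4)*(-16))*j(4) = ((15 - 5*5 - 3*4 + 4*5)*(-16))*4³ = ((15 - 25 - 12 + 20)*(-16))*64 = -2*(-16)*64 = 32*64 = 2048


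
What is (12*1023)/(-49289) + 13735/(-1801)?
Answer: -699093491/88769489 ≈ -7.8754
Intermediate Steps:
(12*1023)/(-49289) + 13735/(-1801) = 12276*(-1/49289) + 13735*(-1/1801) = -12276/49289 - 13735/1801 = -699093491/88769489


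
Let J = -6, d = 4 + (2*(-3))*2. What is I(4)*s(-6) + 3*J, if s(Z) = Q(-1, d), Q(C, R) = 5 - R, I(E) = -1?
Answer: -31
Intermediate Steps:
d = -8 (d = 4 - 6*2 = 4 - 12 = -8)
s(Z) = 13 (s(Z) = 5 - 1*(-8) = 5 + 8 = 13)
I(4)*s(-6) + 3*J = -1*13 + 3*(-6) = -13 - 18 = -31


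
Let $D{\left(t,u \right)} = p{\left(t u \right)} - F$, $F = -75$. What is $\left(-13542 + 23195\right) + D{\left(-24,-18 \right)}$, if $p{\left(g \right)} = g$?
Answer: $10160$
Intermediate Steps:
$D{\left(t,u \right)} = 75 + t u$ ($D{\left(t,u \right)} = t u - -75 = t u + 75 = 75 + t u$)
$\left(-13542 + 23195\right) + D{\left(-24,-18 \right)} = \left(-13542 + 23195\right) + \left(75 - -432\right) = 9653 + \left(75 + 432\right) = 9653 + 507 = 10160$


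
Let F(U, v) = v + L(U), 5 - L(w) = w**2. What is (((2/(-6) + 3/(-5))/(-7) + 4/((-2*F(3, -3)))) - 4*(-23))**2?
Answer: 94167616/11025 ≈ 8541.3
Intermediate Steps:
L(w) = 5 - w**2
F(U, v) = 5 + v - U**2 (F(U, v) = v + (5 - U**2) = 5 + v - U**2)
(((2/(-6) + 3/(-5))/(-7) + 4/((-2*F(3, -3)))) - 4*(-23))**2 = (((2/(-6) + 3/(-5))/(-7) + 4/((-2*(5 - 3 - 1*3**2)))) - 4*(-23))**2 = (((2*(-1/6) + 3*(-1/5))*(-1/7) + 4/((-2*(5 - 3 - 1*9)))) + 92)**2 = (((-1/3 - 3/5)*(-1/7) + 4/((-2*(5 - 3 - 9)))) + 92)**2 = ((-14/15*(-1/7) + 4/((-2*(-7)))) + 92)**2 = ((2/15 + 4/14) + 92)**2 = ((2/15 + 4*(1/14)) + 92)**2 = ((2/15 + 2/7) + 92)**2 = (44/105 + 92)**2 = (9704/105)**2 = 94167616/11025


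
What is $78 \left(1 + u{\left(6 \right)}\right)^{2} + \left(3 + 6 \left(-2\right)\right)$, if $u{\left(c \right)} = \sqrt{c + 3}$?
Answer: $1239$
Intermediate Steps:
$u{\left(c \right)} = \sqrt{3 + c}$
$78 \left(1 + u{\left(6 \right)}\right)^{2} + \left(3 + 6 \left(-2\right)\right) = 78 \left(1 + \sqrt{3 + 6}\right)^{2} + \left(3 + 6 \left(-2\right)\right) = 78 \left(1 + \sqrt{9}\right)^{2} + \left(3 - 12\right) = 78 \left(1 + 3\right)^{2} - 9 = 78 \cdot 4^{2} - 9 = 78 \cdot 16 - 9 = 1248 - 9 = 1239$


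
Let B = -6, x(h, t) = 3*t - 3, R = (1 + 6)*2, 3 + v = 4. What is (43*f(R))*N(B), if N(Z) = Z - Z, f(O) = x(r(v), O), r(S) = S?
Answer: 0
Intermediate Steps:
v = 1 (v = -3 + 4 = 1)
R = 14 (R = 7*2 = 14)
x(h, t) = -3 + 3*t
f(O) = -3 + 3*O
N(Z) = 0
(43*f(R))*N(B) = (43*(-3 + 3*14))*0 = (43*(-3 + 42))*0 = (43*39)*0 = 1677*0 = 0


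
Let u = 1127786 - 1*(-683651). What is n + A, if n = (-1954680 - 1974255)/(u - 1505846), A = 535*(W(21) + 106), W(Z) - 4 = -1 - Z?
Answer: 14383295345/305591 ≈ 47067.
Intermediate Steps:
W(Z) = 3 - Z (W(Z) = 4 + (-1 - Z) = 3 - Z)
u = 1811437 (u = 1127786 + 683651 = 1811437)
A = 47080 (A = 535*((3 - 1*21) + 106) = 535*((3 - 21) + 106) = 535*(-18 + 106) = 535*88 = 47080)
n = -3928935/305591 (n = (-1954680 - 1974255)/(1811437 - 1505846) = -3928935/305591 ≈ -12.857)
n + A = -3928935/305591 + 47080 = 14383295345/305591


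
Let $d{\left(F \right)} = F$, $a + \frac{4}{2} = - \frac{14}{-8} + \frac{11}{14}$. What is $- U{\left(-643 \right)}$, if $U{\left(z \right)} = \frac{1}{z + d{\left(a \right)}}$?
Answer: $\frac{28}{17989} \approx 0.0015565$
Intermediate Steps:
$a = \frac{15}{28}$ ($a = -2 + \left(- \frac{14}{-8} + \frac{11}{14}\right) = -2 + \left(\left(-14\right) \left(- \frac{1}{8}\right) + 11 \cdot \frac{1}{14}\right) = -2 + \left(\frac{7}{4} + \frac{11}{14}\right) = -2 + \frac{71}{28} = \frac{15}{28} \approx 0.53571$)
$U{\left(z \right)} = \frac{1}{\frac{15}{28} + z}$ ($U{\left(z \right)} = \frac{1}{z + \frac{15}{28}} = \frac{1}{\frac{15}{28} + z}$)
$- U{\left(-643 \right)} = - \frac{28}{15 + 28 \left(-643\right)} = - \frac{28}{15 - 18004} = - \frac{28}{-17989} = - \frac{28 \left(-1\right)}{17989} = \left(-1\right) \left(- \frac{28}{17989}\right) = \frac{28}{17989}$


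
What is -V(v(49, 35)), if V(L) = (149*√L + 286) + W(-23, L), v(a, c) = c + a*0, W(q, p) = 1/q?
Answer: -6577/23 - 149*√35 ≈ -1167.5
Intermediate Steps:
v(a, c) = c (v(a, c) = c + 0 = c)
V(L) = 6577/23 + 149*√L (V(L) = (149*√L + 286) + 1/(-23) = (286 + 149*√L) - 1/23 = 6577/23 + 149*√L)
-V(v(49, 35)) = -(6577/23 + 149*√35) = -6577/23 - 149*√35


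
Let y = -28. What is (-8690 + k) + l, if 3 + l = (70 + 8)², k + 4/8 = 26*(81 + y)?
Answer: -2463/2 ≈ -1231.5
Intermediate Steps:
k = 2755/2 (k = -½ + 26*(81 - 28) = -½ + 26*53 = -½ + 1378 = 2755/2 ≈ 1377.5)
l = 6081 (l = -3 + (70 + 8)² = -3 + 78² = -3 + 6084 = 6081)
(-8690 + k) + l = (-8690 + 2755/2) + 6081 = -14625/2 + 6081 = -2463/2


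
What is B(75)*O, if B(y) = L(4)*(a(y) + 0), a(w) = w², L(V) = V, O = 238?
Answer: 5355000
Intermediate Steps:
B(y) = 4*y² (B(y) = 4*(y² + 0) = 4*y²)
B(75)*O = (4*75²)*238 = (4*5625)*238 = 22500*238 = 5355000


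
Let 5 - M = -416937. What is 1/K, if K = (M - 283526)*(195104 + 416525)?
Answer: 1/81601094664 ≈ 1.2255e-11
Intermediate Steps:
M = 416942 (M = 5 - 1*(-416937) = 5 + 416937 = 416942)
K = 81601094664 (K = (416942 - 283526)*(195104 + 416525) = 133416*611629 = 81601094664)
1/K = 1/81601094664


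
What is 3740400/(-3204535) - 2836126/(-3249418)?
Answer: -306565805579/1041287371063 ≈ -0.29441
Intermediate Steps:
3740400/(-3204535) - 2836126/(-3249418) = 3740400*(-1/3204535) - 2836126*(-1/3249418) = -748080/640907 + 1418063/1624709 = -306565805579/1041287371063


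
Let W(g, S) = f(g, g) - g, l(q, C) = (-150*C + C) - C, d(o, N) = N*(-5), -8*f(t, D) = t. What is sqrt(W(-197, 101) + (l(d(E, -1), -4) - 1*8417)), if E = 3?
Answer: I*sqrt(121526)/4 ≈ 87.151*I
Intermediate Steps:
f(t, D) = -t/8
d(o, N) = -5*N
l(q, C) = -150*C (l(q, C) = -149*C - C = -150*C)
W(g, S) = -9*g/8 (W(g, S) = -g/8 - g = -9*g/8)
sqrt(W(-197, 101) + (l(d(E, -1), -4) - 1*8417)) = sqrt(-9/8*(-197) + (-150*(-4) - 1*8417)) = sqrt(1773/8 + (600 - 8417)) = sqrt(1773/8 - 7817) = sqrt(-60763/8) = I*sqrt(121526)/4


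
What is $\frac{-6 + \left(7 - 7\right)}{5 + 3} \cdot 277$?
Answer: $- \frac{831}{4} \approx -207.75$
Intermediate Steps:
$\frac{-6 + \left(7 - 7\right)}{5 + 3} \cdot 277 = \frac{-6 + \left(7 - 7\right)}{8} \cdot 277 = \left(-6 + 0\right) \frac{1}{8} \cdot 277 = \left(-6\right) \frac{1}{8} \cdot 277 = \left(- \frac{3}{4}\right) 277 = - \frac{831}{4}$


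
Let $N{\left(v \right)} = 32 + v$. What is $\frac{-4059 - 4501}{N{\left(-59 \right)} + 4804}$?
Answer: $- \frac{8560}{4777} \approx -1.7919$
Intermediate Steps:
$\frac{-4059 - 4501}{N{\left(-59 \right)} + 4804} = \frac{-4059 - 4501}{\left(32 - 59\right) + 4804} = - \frac{8560}{-27 + 4804} = - \frac{8560}{4777}$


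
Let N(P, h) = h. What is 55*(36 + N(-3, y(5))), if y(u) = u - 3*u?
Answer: 1430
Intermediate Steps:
y(u) = -2*u
55*(36 + N(-3, y(5))) = 55*(36 - 2*5) = 55*(36 - 10) = 55*26 = 1430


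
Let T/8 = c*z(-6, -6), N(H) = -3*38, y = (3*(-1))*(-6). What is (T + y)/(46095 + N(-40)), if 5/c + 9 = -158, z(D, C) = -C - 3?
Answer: 74/196893 ≈ 0.00037584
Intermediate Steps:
z(D, C) = -3 - C
c = -5/167 (c = 5/(-9 - 158) = 5/(-167) = 5*(-1/167) = -5/167 ≈ -0.029940)
y = 18 (y = -3*(-6) = 18)
N(H) = -114
T = -120/167 (T = 8*(-5*(-3 - 1*(-6))/167) = 8*(-5*(-3 + 6)/167) = 8*(-5/167*3) = 8*(-15/167) = -120/167 ≈ -0.71856)
(T + y)/(46095 + N(-40)) = (-120/167 + 18)/(46095 - 114) = (2886/167)/45981 = (2886/167)*(1/45981) = 74/196893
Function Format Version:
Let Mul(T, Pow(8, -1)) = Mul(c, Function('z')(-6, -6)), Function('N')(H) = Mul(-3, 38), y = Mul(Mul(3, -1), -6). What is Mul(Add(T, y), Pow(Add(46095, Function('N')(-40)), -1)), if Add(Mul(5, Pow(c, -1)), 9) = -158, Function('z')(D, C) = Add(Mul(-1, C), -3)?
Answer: Rational(74, 196893) ≈ 0.00037584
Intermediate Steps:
Function('z')(D, C) = Add(-3, Mul(-1, C))
c = Rational(-5, 167) (c = Mul(5, Pow(Add(-9, -158), -1)) = Mul(5, Pow(-167, -1)) = Mul(5, Rational(-1, 167)) = Rational(-5, 167) ≈ -0.029940)
y = 18 (y = Mul(-3, -6) = 18)
Function('N')(H) = -114
T = Rational(-120, 167) (T = Mul(8, Mul(Rational(-5, 167), Add(-3, Mul(-1, -6)))) = Mul(8, Mul(Rational(-5, 167), Add(-3, 6))) = Mul(8, Mul(Rational(-5, 167), 3)) = Mul(8, Rational(-15, 167)) = Rational(-120, 167) ≈ -0.71856)
Mul(Add(T, y), Pow(Add(46095, Function('N')(-40)), -1)) = Mul(Add(Rational(-120, 167), 18), Pow(Add(46095, -114), -1)) = Mul(Rational(2886, 167), Pow(45981, -1)) = Mul(Rational(2886, 167), Rational(1, 45981)) = Rational(74, 196893)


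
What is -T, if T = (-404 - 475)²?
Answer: -772641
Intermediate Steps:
T = 772641 (T = (-879)² = 772641)
-T = -1*772641 = -772641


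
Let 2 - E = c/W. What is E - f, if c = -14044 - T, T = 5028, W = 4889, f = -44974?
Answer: 219906736/4889 ≈ 44980.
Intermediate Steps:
c = -19072 (c = -14044 - 1*5028 = -14044 - 5028 = -19072)
E = 28850/4889 (E = 2 - (-19072)/4889 = 2 - 1*(-19072/4889) = 2 + 19072/4889 = 28850/4889 ≈ 5.9010)
E - f = 28850/4889 - 1*(-44974) = 28850/4889 + 44974 = 219906736/4889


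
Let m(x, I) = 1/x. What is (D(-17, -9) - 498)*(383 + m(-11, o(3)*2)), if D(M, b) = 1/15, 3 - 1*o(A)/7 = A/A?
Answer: -953316/5 ≈ -1.9066e+5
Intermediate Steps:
o(A) = 14 (o(A) = 21 - 7*A/A = 21 - 7*1 = 21 - 7 = 14)
D(M, b) = 1/15
(D(-17, -9) - 498)*(383 + m(-11, o(3)*2)) = (1/15 - 498)*(383 + 1/(-11)) = -7469*(383 - 1/11)/15 = -7469/15*4212/11 = -953316/5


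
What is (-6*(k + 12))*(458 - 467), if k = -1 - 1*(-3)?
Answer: 756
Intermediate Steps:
k = 2 (k = -1 + 3 = 2)
(-6*(k + 12))*(458 - 467) = (-6*(2 + 12))*(458 - 467) = -6*14*(-9) = -84*(-9) = 756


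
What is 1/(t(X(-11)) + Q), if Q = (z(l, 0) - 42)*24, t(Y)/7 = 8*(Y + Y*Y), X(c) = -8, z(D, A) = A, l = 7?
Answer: 1/2128 ≈ 0.00046992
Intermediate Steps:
t(Y) = 56*Y + 56*Y**2 (t(Y) = 7*(8*(Y + Y*Y)) = 7*(8*(Y + Y**2)) = 7*(8*Y + 8*Y**2) = 56*Y + 56*Y**2)
Q = -1008 (Q = (0 - 42)*24 = -42*24 = -1008)
1/(t(X(-11)) + Q) = 1/(56*(-8)*(1 - 8) - 1008) = 1/(56*(-8)*(-7) - 1008) = 1/(3136 - 1008) = 1/2128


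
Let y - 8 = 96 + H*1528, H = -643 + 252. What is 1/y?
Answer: -1/597344 ≈ -1.6741e-6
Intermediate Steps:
H = -391
y = -597344 (y = 8 + (96 - 391*1528) = 8 + (96 - 597448) = 8 - 597352 = -597344)
1/y = 1/(-597344) = -1/597344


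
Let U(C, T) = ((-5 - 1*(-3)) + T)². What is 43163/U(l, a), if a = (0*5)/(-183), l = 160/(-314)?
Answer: 43163/4 ≈ 10791.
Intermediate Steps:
l = -80/157 (l = 160*(-1/314) = -80/157 ≈ -0.50955)
a = 0 (a = 0*(-1/183) = 0)
U(C, T) = (-2 + T)² (U(C, T) = ((-5 + 3) + T)² = (-2 + T)²)
43163/U(l, a) = 43163/((-2 + 0)²) = 43163/((-2)²) = 43163/4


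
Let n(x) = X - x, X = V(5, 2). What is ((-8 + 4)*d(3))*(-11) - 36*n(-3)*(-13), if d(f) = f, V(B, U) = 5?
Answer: 3876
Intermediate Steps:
X = 5
n(x) = 5 - x
((-8 + 4)*d(3))*(-11) - 36*n(-3)*(-13) = ((-8 + 4)*3)*(-11) - 36*(5 - 1*(-3))*(-13) = -4*3*(-11) - 36*(5 + 3)*(-13) = -12*(-11) - 36*8*(-13) = 132 - 288*(-13) = 132 + 3744 = 3876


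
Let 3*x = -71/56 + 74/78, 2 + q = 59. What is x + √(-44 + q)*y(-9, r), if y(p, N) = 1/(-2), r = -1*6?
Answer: -697/6552 - √13/2 ≈ -1.9092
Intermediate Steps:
q = 57 (q = -2 + 59 = 57)
r = -6
y(p, N) = -½
x = -697/6552 (x = (-71/56 + 74/78)/3 = (-71*1/56 + 74*(1/78))/3 = (-71/56 + 37/39)/3 = (⅓)*(-697/2184) = -697/6552 ≈ -0.10638)
x + √(-44 + q)*y(-9, r) = -697/6552 + √(-44 + 57)*(-½) = -697/6552 + √13*(-½) = -697/6552 - √13/2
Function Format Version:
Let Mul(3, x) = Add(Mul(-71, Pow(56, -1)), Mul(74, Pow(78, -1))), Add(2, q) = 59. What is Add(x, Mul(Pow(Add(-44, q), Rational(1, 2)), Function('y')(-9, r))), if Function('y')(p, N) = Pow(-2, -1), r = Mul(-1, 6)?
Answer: Add(Rational(-697, 6552), Mul(Rational(-1, 2), Pow(13, Rational(1, 2)))) ≈ -1.9092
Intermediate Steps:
q = 57 (q = Add(-2, 59) = 57)
r = -6
Function('y')(p, N) = Rational(-1, 2)
x = Rational(-697, 6552) (x = Mul(Rational(1, 3), Add(Mul(-71, Pow(56, -1)), Mul(74, Pow(78, -1)))) = Mul(Rational(1, 3), Add(Mul(-71, Rational(1, 56)), Mul(74, Rational(1, 78)))) = Mul(Rational(1, 3), Add(Rational(-71, 56), Rational(37, 39))) = Mul(Rational(1, 3), Rational(-697, 2184)) = Rational(-697, 6552) ≈ -0.10638)
Add(x, Mul(Pow(Add(-44, q), Rational(1, 2)), Function('y')(-9, r))) = Add(Rational(-697, 6552), Mul(Pow(Add(-44, 57), Rational(1, 2)), Rational(-1, 2))) = Add(Rational(-697, 6552), Mul(Pow(13, Rational(1, 2)), Rational(-1, 2))) = Add(Rational(-697, 6552), Mul(Rational(-1, 2), Pow(13, Rational(1, 2))))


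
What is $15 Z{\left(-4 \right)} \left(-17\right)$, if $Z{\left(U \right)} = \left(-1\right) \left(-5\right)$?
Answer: $-1275$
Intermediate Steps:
$Z{\left(U \right)} = 5$
$15 Z{\left(-4 \right)} \left(-17\right) = 15 \cdot 5 \left(-17\right) = 75 \left(-17\right) = -1275$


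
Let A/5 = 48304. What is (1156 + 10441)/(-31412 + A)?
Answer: 11597/210108 ≈ 0.055195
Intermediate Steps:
A = 241520 (A = 5*48304 = 241520)
(1156 + 10441)/(-31412 + A) = (1156 + 10441)/(-31412 + 241520) = 11597/210108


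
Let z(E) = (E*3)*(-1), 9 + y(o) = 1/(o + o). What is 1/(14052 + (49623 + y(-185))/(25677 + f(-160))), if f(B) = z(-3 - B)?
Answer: 9326220/131070400619 ≈ 7.1154e-5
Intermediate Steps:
y(o) = -9 + 1/(2*o) (y(o) = -9 + 1/(o + o) = -9 + 1/(2*o))
z(E) = -3*E (z(E) = (3*E)*(-1) = -3*E)
f(B) = 9 + 3*B (f(B) = -3*(-3 - B) = 9 + 3*B)
1/(14052 + (49623 + y(-185))/(25677 + f(-160))) = 1/(14052 + (49623 + (-9 + (½)/(-185)))/(25677 + (9 + 3*(-160)))) = 1/(14052 + (49623 + (-9 + (½)*(-1/185)))/(25677 + (9 - 480))) = 1/(14052 + (49623 + (-9 - 1/370))/(25677 - 471)) = 1/(14052 + (49623 - 3331/370)/25206) = 1/(14052 + (18357179/370)*(1/25206)) = 1/(14052 + 18357179/9326220) = 1/(131070400619/9326220) = 9326220/131070400619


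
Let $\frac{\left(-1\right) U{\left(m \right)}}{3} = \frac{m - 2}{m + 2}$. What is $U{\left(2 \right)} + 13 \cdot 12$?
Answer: $156$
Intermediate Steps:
$U{\left(m \right)} = - \frac{3 \left(-2 + m\right)}{2 + m}$ ($U{\left(m \right)} = - 3 \frac{m - 2}{m + 2} = - 3 \frac{-2 + m}{2 + m} = - \frac{3 \left(-2 + m\right)}{2 + m}$)
$U{\left(2 \right)} + 13 \cdot 12 = \frac{3 \left(2 - 2\right)}{2 + 2} + 13 \cdot 12 = \frac{3 \left(2 - 2\right)}{4} + 156 = 3 \cdot \frac{1}{4} \cdot 0 + 156 = 0 + 156 = 156$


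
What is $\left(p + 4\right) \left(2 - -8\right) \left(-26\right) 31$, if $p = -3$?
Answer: $-8060$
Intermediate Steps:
$\left(p + 4\right) \left(2 - -8\right) \left(-26\right) 31 = \left(-3 + 4\right) \left(2 - -8\right) \left(-26\right) 31 = 1 \left(2 + 8\right) \left(-26\right) 31 = 1 \cdot 10 \left(-26\right) 31 = 10 \left(-26\right) 31 = \left(-260\right) 31 = -8060$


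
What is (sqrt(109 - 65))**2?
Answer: 44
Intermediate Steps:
(sqrt(109 - 65))**2 = (sqrt(44))**2 = (2*sqrt(11))**2 = 44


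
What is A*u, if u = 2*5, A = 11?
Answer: 110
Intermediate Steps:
u = 10
A*u = 11*10 = 110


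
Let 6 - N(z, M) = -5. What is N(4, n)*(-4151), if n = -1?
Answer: -45661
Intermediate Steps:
N(z, M) = 11 (N(z, M) = 6 - 1*(-5) = 6 + 5 = 11)
N(4, n)*(-4151) = 11*(-4151) = -45661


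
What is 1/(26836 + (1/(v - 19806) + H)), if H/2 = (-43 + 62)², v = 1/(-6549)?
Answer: 129709495/3574534256661 ≈ 3.6287e-5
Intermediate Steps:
v = -1/6549 ≈ -0.00015269
H = 722 (H = 2*(-43 + 62)² = 2*19² = 2*361 = 722)
1/(26836 + (1/(v - 19806) + H)) = 1/(26836 + (1/(-1/6549 - 19806) + 722)) = 1/(26836 + (1/(-129709495/6549) + 722)) = 1/(26836 + (-6549/129709495 + 722)) = 1/(26836 + 93650248841/129709495) = 1/(3574534256661/129709495) = 129709495/3574534256661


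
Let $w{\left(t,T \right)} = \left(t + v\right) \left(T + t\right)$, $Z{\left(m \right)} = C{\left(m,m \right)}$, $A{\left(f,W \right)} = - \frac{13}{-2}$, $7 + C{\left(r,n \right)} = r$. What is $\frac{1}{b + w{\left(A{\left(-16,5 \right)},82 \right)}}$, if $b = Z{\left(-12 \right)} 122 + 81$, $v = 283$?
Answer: $\frac{4}{93535} \approx 4.2765 \cdot 10^{-5}$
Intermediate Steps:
$C{\left(r,n \right)} = -7 + r$
$A{\left(f,W \right)} = \frac{13}{2}$ ($A{\left(f,W \right)} = \left(-13\right) \left(- \frac{1}{2}\right) = \frac{13}{2}$)
$Z{\left(m \right)} = -7 + m$
$w{\left(t,T \right)} = \left(283 + t\right) \left(T + t\right)$ ($w{\left(t,T \right)} = \left(t + 283\right) \left(T + t\right) = \left(283 + t\right) \left(T + t\right)$)
$b = -2237$ ($b = \left(-7 - 12\right) 122 + 81 = \left(-19\right) 122 + 81 = -2318 + 81 = -2237$)
$\frac{1}{b + w{\left(A{\left(-16,5 \right)},82 \right)}} = \frac{1}{-2237 + \left(\left(\frac{13}{2}\right)^{2} + 283 \cdot 82 + 283 \cdot \frac{13}{2} + 82 \cdot \frac{13}{2}\right)} = \frac{1}{-2237 + \left(\frac{169}{4} + 23206 + \frac{3679}{2} + 533\right)} = \frac{1}{-2237 + \frac{102483}{4}} = \frac{1}{\frac{93535}{4}} = \frac{4}{93535}$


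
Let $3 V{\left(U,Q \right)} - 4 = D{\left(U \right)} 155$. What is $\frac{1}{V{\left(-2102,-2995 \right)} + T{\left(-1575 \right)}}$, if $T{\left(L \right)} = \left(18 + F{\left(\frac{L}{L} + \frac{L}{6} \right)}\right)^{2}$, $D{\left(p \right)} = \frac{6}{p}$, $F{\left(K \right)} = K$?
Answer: $\frac{12612}{747808813} \approx 1.6865 \cdot 10^{-5}$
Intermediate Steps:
$T{\left(L \right)} = \left(19 + \frac{L}{6}\right)^{2}$ ($T{\left(L \right)} = \left(18 + \left(\frac{L}{L} + \frac{L}{6}\right)\right)^{2} = \left(18 + \left(1 + L \frac{1}{6}\right)\right)^{2} = \left(18 + \left(1 + \frac{L}{6}\right)\right)^{2} = \left(19 + \frac{L}{6}\right)^{2}$)
$V{\left(U,Q \right)} = \frac{4}{3} + \frac{310}{U}$ ($V{\left(U,Q \right)} = \frac{4}{3} + \frac{\frac{6}{U} 155}{3} = \frac{4}{3} + \frac{930 \frac{1}{U}}{3} = \frac{4}{3} + \frac{310}{U}$)
$\frac{1}{V{\left(-2102,-2995 \right)} + T{\left(-1575 \right)}} = \frac{1}{\left(\frac{4}{3} + \frac{310}{-2102}\right) + \frac{\left(114 - 1575\right)^{2}}{36}} = \frac{1}{\left(\frac{4}{3} + 310 \left(- \frac{1}{2102}\right)\right) + \frac{\left(-1461\right)^{2}}{36}} = \frac{1}{\left(\frac{4}{3} - \frac{155}{1051}\right) + \frac{1}{36} \cdot 2134521} = \frac{1}{\frac{3739}{3153} + \frac{237169}{4}} = \frac{1}{\frac{747808813}{12612}} = \frac{12612}{747808813}$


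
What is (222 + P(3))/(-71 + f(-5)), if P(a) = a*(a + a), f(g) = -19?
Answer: -8/3 ≈ -2.6667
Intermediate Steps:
P(a) = 2*a² (P(a) = a*(2*a) = 2*a²)
(222 + P(3))/(-71 + f(-5)) = (222 + 2*3²)/(-71 - 19) = (222 + 2*9)/(-90) = -(222 + 18)/90 = -1/90*240 = -8/3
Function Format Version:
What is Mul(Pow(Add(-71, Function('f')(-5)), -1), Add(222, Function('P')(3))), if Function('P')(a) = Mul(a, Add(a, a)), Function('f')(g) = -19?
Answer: Rational(-8, 3) ≈ -2.6667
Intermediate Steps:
Function('P')(a) = Mul(2, Pow(a, 2)) (Function('P')(a) = Mul(a, Mul(2, a)) = Mul(2, Pow(a, 2)))
Mul(Pow(Add(-71, Function('f')(-5)), -1), Add(222, Function('P')(3))) = Mul(Pow(Add(-71, -19), -1), Add(222, Mul(2, Pow(3, 2)))) = Mul(Pow(-90, -1), Add(222, Mul(2, 9))) = Mul(Rational(-1, 90), Add(222, 18)) = Mul(Rational(-1, 90), 240) = Rational(-8, 3)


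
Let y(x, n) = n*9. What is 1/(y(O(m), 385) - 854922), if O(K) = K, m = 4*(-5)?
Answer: -1/851457 ≈ -1.1745e-6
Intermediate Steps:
m = -20
y(x, n) = 9*n
1/(y(O(m), 385) - 854922) = 1/(9*385 - 854922) = 1/(3465 - 854922) = 1/(-851457) = -1/851457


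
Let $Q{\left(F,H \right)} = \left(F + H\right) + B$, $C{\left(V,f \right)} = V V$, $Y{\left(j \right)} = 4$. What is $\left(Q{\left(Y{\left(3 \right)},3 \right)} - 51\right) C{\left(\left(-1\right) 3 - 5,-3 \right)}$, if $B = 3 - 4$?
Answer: $-2880$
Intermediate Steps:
$C{\left(V,f \right)} = V^{2}$
$B = -1$
$Q{\left(F,H \right)} = -1 + F + H$ ($Q{\left(F,H \right)} = \left(F + H\right) - 1 = -1 + F + H$)
$\left(Q{\left(Y{\left(3 \right)},3 \right)} - 51\right) C{\left(\left(-1\right) 3 - 5,-3 \right)} = \left(\left(-1 + 4 + 3\right) - 51\right) \left(\left(-1\right) 3 - 5\right)^{2} = \left(6 - 51\right) \left(-3 - 5\right)^{2} = - 45 \left(-8\right)^{2} = \left(-45\right) 64 = -2880$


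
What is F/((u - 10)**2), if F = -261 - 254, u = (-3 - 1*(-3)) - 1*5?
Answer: -103/45 ≈ -2.2889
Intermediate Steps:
u = -5 (u = (-3 + 3) - 5 = 0 - 5 = -5)
F = -515
F/((u - 10)**2) = -515/(-5 - 10)**2 = -515/((-15)**2) = -515/225 = -515*1/225 = -103/45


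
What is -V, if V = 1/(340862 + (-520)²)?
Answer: -1/611262 ≈ -1.6360e-6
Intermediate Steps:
V = 1/611262 (V = 1/(340862 + 270400) = 1/611262 ≈ 1.6360e-6)
-V = -1*1/611262 = -1/611262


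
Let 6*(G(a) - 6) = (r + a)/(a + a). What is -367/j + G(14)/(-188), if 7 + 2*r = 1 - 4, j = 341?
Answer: -3979375/3590048 ≈ -1.1084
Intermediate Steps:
r = -5 (r = -7/2 + (1 - 4)/2 = -7/2 + (½)*(-3) = -7/2 - 3/2 = -5)
G(a) = 6 + (-5 + a)/(12*a) (G(a) = 6 + ((-5 + a)/(a + a))/6 = 6 + ((-5 + a)/((2*a)))/6 = 6 + ((-5 + a)*(1/(2*a)))/6 = 6 + ((-5 + a)/(2*a))/6 = 6 + (-5 + a)/(12*a))
-367/j + G(14)/(-188) = -367/341 + ((1/12)*(-5 + 73*14)/14)/(-188) = -367*1/341 + ((1/12)*(1/14)*(-5 + 1022))*(-1/188) = -367/341 + ((1/12)*(1/14)*1017)*(-1/188) = -367/341 + (339/56)*(-1/188) = -367/341 - 339/10528 = -3979375/3590048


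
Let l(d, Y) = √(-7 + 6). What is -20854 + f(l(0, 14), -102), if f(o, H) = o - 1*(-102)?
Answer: -20752 + I ≈ -20752.0 + 1.0*I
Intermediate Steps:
l(d, Y) = I (l(d, Y) = √(-1) = I)
f(o, H) = 102 + o (f(o, H) = o + 102 = 102 + o)
-20854 + f(l(0, 14), -102) = -20854 + (102 + I) = -20752 + I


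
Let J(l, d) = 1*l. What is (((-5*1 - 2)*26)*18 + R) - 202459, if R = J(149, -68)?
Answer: -205586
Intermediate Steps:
J(l, d) = l
R = 149
(((-5*1 - 2)*26)*18 + R) - 202459 = (((-5*1 - 2)*26)*18 + 149) - 202459 = (((-5 - 2)*26)*18 + 149) - 202459 = (-7*26*18 + 149) - 202459 = (-182*18 + 149) - 202459 = (-3276 + 149) - 202459 = -3127 - 202459 = -205586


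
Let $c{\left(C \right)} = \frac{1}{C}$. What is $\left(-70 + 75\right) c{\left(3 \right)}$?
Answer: $\frac{5}{3} \approx 1.6667$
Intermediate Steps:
$\left(-70 + 75\right) c{\left(3 \right)} = \frac{-70 + 75}{3} = 5 \cdot \frac{1}{3} = \frac{5}{3}$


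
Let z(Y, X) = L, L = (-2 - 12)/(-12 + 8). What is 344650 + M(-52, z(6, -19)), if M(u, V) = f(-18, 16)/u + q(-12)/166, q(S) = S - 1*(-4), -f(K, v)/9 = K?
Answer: 743747873/2158 ≈ 3.4465e+5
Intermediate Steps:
f(K, v) = -9*K
L = 7/2 (L = -14/(-4) = -14*(-¼) = 7/2 ≈ 3.5000)
z(Y, X) = 7/2
q(S) = 4 + S (q(S) = S + 4 = 4 + S)
M(u, V) = -4/83 + 162/u (M(u, V) = (-9*(-18))/u + (4 - 12)/166 = 162/u - 8*1/166 = 162/u - 4/83 = -4/83 + 162/u)
344650 + M(-52, z(6, -19)) = 344650 + (-4/83 + 162/(-52)) = 344650 + (-4/83 + 162*(-1/52)) = 344650 + (-4/83 - 81/26) = 344650 - 6827/2158 = 743747873/2158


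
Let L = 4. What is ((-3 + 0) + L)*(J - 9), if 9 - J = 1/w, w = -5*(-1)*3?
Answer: -1/15 ≈ -0.066667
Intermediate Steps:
w = 15 (w = 5*3 = 15)
J = 134/15 (J = 9 - 1/15 = 134/15 ≈ 8.9333)
((-3 + 0) + L)*(J - 9) = ((-3 + 0) + 4)*(134/15 - 9) = (-3 + 4)*(-1/15) = 1*(-1/15) = -1/15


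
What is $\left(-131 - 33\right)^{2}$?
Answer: $26896$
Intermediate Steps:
$\left(-131 - 33\right)^{2} = \left(-164\right)^{2} = 26896$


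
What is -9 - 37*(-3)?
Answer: 102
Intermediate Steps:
-9 - 37*(-3) = -9 + 111 = 102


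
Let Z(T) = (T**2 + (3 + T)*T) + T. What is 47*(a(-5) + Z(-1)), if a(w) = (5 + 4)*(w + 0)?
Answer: -2209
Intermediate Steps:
a(w) = 9*w
Z(T) = T + T**2 + T*(3 + T) (Z(T) = (T**2 + T*(3 + T)) + T = T + T**2 + T*(3 + T))
47*(a(-5) + Z(-1)) = 47*(9*(-5) + 2*(-1)*(2 - 1)) = 47*(-45 + 2*(-1)*1) = 47*(-45 - 2) = 47*(-47) = -2209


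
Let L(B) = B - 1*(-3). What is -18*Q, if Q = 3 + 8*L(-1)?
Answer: -342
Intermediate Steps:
L(B) = 3 + B (L(B) = B + 3 = 3 + B)
Q = 19 (Q = 3 + 8*(3 - 1) = 3 + 8*2 = 3 + 16 = 19)
-18*Q = -18*19 = -342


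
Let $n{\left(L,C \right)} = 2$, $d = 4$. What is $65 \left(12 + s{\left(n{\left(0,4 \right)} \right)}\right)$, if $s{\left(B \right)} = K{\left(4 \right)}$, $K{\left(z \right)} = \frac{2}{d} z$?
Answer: $910$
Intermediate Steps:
$K{\left(z \right)} = \frac{z}{2}$ ($K{\left(z \right)} = \frac{2}{4} z = 2 \cdot \frac{1}{4} z = \frac{z}{2}$)
$s{\left(B \right)} = 2$ ($s{\left(B \right)} = \frac{1}{2} \cdot 4 = 2$)
$65 \left(12 + s{\left(n{\left(0,4 \right)} \right)}\right) = 65 \left(12 + 2\right) = 65 \cdot 14 = 910$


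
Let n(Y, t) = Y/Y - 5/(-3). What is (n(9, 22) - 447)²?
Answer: 1776889/9 ≈ 1.9743e+5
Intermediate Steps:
n(Y, t) = 8/3 (n(Y, t) = 1 - 5*(-⅓) = 1 + 5/3 = 8/3)
(n(9, 22) - 447)² = (8/3 - 447)² = (-1333/3)² = 1776889/9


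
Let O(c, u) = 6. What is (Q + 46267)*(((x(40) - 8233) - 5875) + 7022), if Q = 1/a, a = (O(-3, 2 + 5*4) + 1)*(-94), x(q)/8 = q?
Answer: -102990986355/329 ≈ -3.1304e+8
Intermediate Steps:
x(q) = 8*q
a = -658 (a = (6 + 1)*(-94) = 7*(-94) = -658)
Q = -1/658 (Q = 1/(-658) = -1/658 ≈ -0.0015198)
(Q + 46267)*(((x(40) - 8233) - 5875) + 7022) = (-1/658 + 46267)*(((8*40 - 8233) - 5875) + 7022) = 30443685*(((320 - 8233) - 5875) + 7022)/658 = 30443685*((-7913 - 5875) + 7022)/658 = 30443685*(-13788 + 7022)/658 = (30443685/658)*(-6766) = -102990986355/329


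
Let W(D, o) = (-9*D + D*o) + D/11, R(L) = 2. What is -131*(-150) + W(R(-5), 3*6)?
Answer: 216350/11 ≈ 19668.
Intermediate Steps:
W(D, o) = -98*D/11 + D*o (W(D, o) = (-9*D + D*o) + D*(1/11) = (-9*D + D*o) + D/11 = -98*D/11 + D*o)
-131*(-150) + W(R(-5), 3*6) = -131*(-150) + (1/11)*2*(-98 + 11*(3*6)) = 19650 + (1/11)*2*(-98 + 11*18) = 19650 + (1/11)*2*(-98 + 198) = 19650 + (1/11)*2*100 = 19650 + 200/11 = 216350/11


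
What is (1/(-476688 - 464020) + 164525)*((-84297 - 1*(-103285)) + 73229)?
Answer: 14272423586770683/940708 ≈ 1.5172e+10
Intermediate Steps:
(1/(-476688 - 464020) + 164525)*((-84297 - 1*(-103285)) + 73229) = (1/(-940708) + 164525)*((-84297 + 103285) + 73229) = (-1/940708 + 164525)*(18988 + 73229) = (154769983699/940708)*92217 = 14272423586770683/940708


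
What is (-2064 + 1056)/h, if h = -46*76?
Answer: 126/437 ≈ 0.28833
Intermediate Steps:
h = -3496
(-2064 + 1056)/h = (-2064 + 1056)/(-3496) = -1008*(-1/3496) = 126/437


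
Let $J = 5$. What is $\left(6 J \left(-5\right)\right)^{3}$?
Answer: $-3375000$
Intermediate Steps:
$\left(6 J \left(-5\right)\right)^{3} = \left(6 \cdot 5 \left(-5\right)\right)^{3} = \left(30 \left(-5\right)\right)^{3} = \left(-150\right)^{3} = -3375000$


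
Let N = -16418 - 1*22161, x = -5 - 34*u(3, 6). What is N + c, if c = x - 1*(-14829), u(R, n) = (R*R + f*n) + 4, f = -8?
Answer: -22565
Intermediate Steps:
u(R, n) = 4 + R² - 8*n (u(R, n) = (R*R - 8*n) + 4 = (R² - 8*n) + 4 = 4 + R² - 8*n)
x = 1185 (x = -5 - 34*(4 + 3² - 8*6) = -5 - 34*(4 + 9 - 48) = -5 - 34*(-35) = -5 + 1190 = 1185)
N = -38579 (N = -16418 - 22161 = -38579)
c = 16014 (c = 1185 - 1*(-14829) = 1185 + 14829 = 16014)
N + c = -38579 + 16014 = -22565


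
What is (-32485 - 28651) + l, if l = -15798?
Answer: -76934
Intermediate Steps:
(-32485 - 28651) + l = (-32485 - 28651) - 15798 = -61136 - 15798 = -76934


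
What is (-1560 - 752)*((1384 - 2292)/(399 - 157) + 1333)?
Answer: -371859768/121 ≈ -3.0732e+6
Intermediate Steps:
(-1560 - 752)*((1384 - 2292)/(399 - 157) + 1333) = -2312*(-908/242 + 1333) = -2312*(-908*1/242 + 1333) = -2312*(-454/121 + 1333) = -2312*160839/121 = -371859768/121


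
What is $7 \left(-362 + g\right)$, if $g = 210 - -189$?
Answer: $259$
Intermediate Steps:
$g = 399$ ($g = 210 + 189 = 399$)
$7 \left(-362 + g\right) = 7 \left(-362 + 399\right) = 7 \cdot 37 = 259$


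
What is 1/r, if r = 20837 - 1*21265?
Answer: -1/428 ≈ -0.0023364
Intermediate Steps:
r = -428 (r = 20837 - 21265 = -428)
1/r = 1/(-428) = -1/428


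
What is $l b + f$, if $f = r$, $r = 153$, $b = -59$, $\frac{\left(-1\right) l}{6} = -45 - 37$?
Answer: $-28875$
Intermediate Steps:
$l = 492$ ($l = - 6 \left(-45 - 37\right) = \left(-6\right) \left(-82\right) = 492$)
$f = 153$
$l b + f = 492 \left(-59\right) + 153 = -29028 + 153 = -28875$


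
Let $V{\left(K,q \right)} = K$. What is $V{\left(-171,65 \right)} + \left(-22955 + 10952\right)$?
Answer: $-12174$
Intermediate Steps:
$V{\left(-171,65 \right)} + \left(-22955 + 10952\right) = -171 + \left(-22955 + 10952\right) = -171 - 12003 = -12174$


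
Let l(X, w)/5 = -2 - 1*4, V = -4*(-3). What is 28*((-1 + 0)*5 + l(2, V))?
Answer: -980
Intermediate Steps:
V = 12
l(X, w) = -30 (l(X, w) = 5*(-2 - 1*4) = 5*(-2 - 4) = 5*(-6) = -30)
28*((-1 + 0)*5 + l(2, V)) = 28*((-1 + 0)*5 - 30) = 28*(-1*5 - 30) = 28*(-5 - 30) = 28*(-35) = -980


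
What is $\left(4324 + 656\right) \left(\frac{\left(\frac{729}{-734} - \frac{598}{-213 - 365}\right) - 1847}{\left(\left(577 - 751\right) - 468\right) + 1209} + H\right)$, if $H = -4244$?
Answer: $- \frac{47110870437950}{2227323} \approx -2.1151 \cdot 10^{7}$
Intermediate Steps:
$\left(4324 + 656\right) \left(\frac{\left(\frac{729}{-734} - \frac{598}{-213 - 365}\right) - 1847}{\left(\left(577 - 751\right) - 468\right) + 1209} + H\right) = \left(4324 + 656\right) \left(\frac{\left(\frac{729}{-734} - \frac{598}{-213 - 365}\right) - 1847}{\left(\left(577 - 751\right) - 468\right) + 1209} - 4244\right) = 4980 \left(\frac{\left(729 \left(- \frac{1}{734}\right) - \frac{598}{-213 - 365}\right) - 1847}{\left(-174 - 468\right) + 1209} - 4244\right) = 4980 \left(\frac{\left(- \frac{729}{734} - \frac{598}{-578}\right) - 1847}{-642 + 1209} - 4244\right) = 4980 \left(\frac{\left(- \frac{729}{734} - - \frac{299}{289}\right) - 1847}{567} - 4244\right) = 4980 \left(\left(\left(- \frac{729}{734} + \frac{299}{289}\right) - 1847\right) \frac{1}{567} - 4244\right) = 4980 \left(\left(\frac{8785}{212126} - 1847\right) \frac{1}{567} - 4244\right) = 4980 \left(\left(- \frac{391787937}{212126}\right) \frac{1}{567} - 4244\right) = 4980 \left(- \frac{43531993}{13363938} - 4244\right) = 4980 \left(- \frac{56760084865}{13363938}\right) = - \frac{47110870437950}{2227323}$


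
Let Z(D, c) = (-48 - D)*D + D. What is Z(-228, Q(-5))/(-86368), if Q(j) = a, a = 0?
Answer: 10317/21592 ≈ 0.47782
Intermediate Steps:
Q(j) = 0
Z(D, c) = D + D*(-48 - D) (Z(D, c) = D*(-48 - D) + D = D + D*(-48 - D))
Z(-228, Q(-5))/(-86368) = -1*(-228)*(47 - 228)/(-86368) = -1*(-228)*(-181)*(-1/86368) = -41268*(-1/86368) = 10317/21592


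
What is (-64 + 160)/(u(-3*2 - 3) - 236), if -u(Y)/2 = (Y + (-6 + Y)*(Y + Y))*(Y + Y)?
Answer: 12/1145 ≈ 0.010480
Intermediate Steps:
u(Y) = -4*Y*(Y + 2*Y*(-6 + Y)) (u(Y) = -2*(Y + (-6 + Y)*(Y + Y))*(Y + Y) = -2*(Y + (-6 + Y)*(2*Y))*2*Y = -2*(Y + 2*Y*(-6 + Y))*2*Y = -4*Y*(Y + 2*Y*(-6 + Y)))
(-64 + 160)/(u(-3*2 - 3) - 236) = (-64 + 160)/((-3*2 - 3)**2*(44 - 8*(-3*2 - 3)) - 236) = 96/((-6 - 3)**2*(44 - 8*(-6 - 3)) - 236) = 96/((-9)**2*(44 - 8*(-9)) - 236) = 96/(81*(44 + 72) - 236) = 96/(81*116 - 236) = 96/(9396 - 236) = 96/9160 = 96*(1/9160) = 12/1145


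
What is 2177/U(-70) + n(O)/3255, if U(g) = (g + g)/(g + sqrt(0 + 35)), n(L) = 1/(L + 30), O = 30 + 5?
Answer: 460598777/423150 - 311*sqrt(35)/20 ≈ 996.50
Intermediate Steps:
O = 35
n(L) = 1/(30 + L)
U(g) = 2*g/(g + sqrt(35)) (U(g) = (2*g)/(g + sqrt(35)) = 2*g/(g + sqrt(35)))
2177/U(-70) + n(O)/3255 = 2177/((2*(-70)/(-70 + sqrt(35)))) + 1/((30 + 35)*3255) = 2177/((-140/(-70 + sqrt(35)))) + (1/3255)/65 = 2177*(1/2 - sqrt(35)/140) + (1/65)*(1/3255) = (2177/2 - 311*sqrt(35)/20) + 1/211575 = 460598777/423150 - 311*sqrt(35)/20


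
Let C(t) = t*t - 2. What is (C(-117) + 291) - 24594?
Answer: -10616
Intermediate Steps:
C(t) = -2 + t² (C(t) = t² - 2 = -2 + t²)
(C(-117) + 291) - 24594 = ((-2 + (-117)²) + 291) - 24594 = ((-2 + 13689) + 291) - 24594 = (13687 + 291) - 24594 = 13978 - 24594 = -10616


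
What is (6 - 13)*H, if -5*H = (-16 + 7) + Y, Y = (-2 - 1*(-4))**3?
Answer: -7/5 ≈ -1.4000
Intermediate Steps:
Y = 8 (Y = (-2 + 4)**3 = 2**3 = 8)
H = 1/5 (H = -((-16 + 7) + 8)/5 = -(-9 + 8)/5 = -1/5*(-1) = 1/5 ≈ 0.20000)
(6 - 13)*H = (6 - 13)*(1/5) = -7*1/5 = -7/5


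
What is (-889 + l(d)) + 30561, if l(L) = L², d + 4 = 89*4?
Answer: 153576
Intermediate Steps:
d = 352 (d = -4 + 89*4 = -4 + 356 = 352)
(-889 + l(d)) + 30561 = (-889 + 352²) + 30561 = (-889 + 123904) + 30561 = 123015 + 30561 = 153576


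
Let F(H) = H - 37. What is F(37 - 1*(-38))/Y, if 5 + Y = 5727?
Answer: 19/2861 ≈ 0.0066410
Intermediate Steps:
Y = 5722 (Y = -5 + 5727 = 5722)
F(H) = -37 + H
F(37 - 1*(-38))/Y = (-37 + (37 - 1*(-38)))/5722 = (-37 + (37 + 38))*(1/5722) = (-37 + 75)*(1/5722) = 38*(1/5722) = 19/2861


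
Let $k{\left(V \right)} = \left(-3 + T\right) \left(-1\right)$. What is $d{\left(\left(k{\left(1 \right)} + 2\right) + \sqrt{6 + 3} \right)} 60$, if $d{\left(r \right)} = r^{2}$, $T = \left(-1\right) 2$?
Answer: $6000$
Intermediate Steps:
$T = -2$
$k{\left(V \right)} = 5$ ($k{\left(V \right)} = \left(-3 - 2\right) \left(-1\right) = \left(-5\right) \left(-1\right) = 5$)
$d{\left(\left(k{\left(1 \right)} + 2\right) + \sqrt{6 + 3} \right)} 60 = \left(\left(5 + 2\right) + \sqrt{6 + 3}\right)^{2} \cdot 60 = \left(7 + \sqrt{9}\right)^{2} \cdot 60 = \left(7 + 3\right)^{2} \cdot 60 = 10^{2} \cdot 60 = 100 \cdot 60 = 6000$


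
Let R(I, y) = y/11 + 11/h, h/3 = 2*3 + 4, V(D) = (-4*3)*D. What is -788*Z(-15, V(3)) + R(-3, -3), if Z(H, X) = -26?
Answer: 6761071/330 ≈ 20488.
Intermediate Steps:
V(D) = -12*D
h = 30 (h = 3*(2*3 + 4) = 3*(6 + 4) = 3*10 = 30)
R(I, y) = 11/30 + y/11 (R(I, y) = y/11 + 11/30 = 11/30 + y/11)
-788*Z(-15, V(3)) + R(-3, -3) = -788*(-26) + (11/30 + (1/11)*(-3)) = 20488 + (11/30 - 3/11) = 20488 + 31/330 = 6761071/330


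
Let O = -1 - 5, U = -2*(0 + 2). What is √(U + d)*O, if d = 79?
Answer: -30*√3 ≈ -51.962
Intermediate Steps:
U = -4 (U = -2*2 = -4)
O = -6
√(U + d)*O = √(-4 + 79)*(-6) = √75*(-6) = (5*√3)*(-6) = -30*√3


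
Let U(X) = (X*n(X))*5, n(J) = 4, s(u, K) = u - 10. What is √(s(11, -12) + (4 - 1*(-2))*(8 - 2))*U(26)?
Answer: 520*√37 ≈ 3163.0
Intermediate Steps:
s(u, K) = -10 + u
U(X) = 20*X (U(X) = (X*4)*5 = (4*X)*5 = 20*X)
√(s(11, -12) + (4 - 1*(-2))*(8 - 2))*U(26) = √((-10 + 11) + (4 - 1*(-2))*(8 - 2))*(20*26) = √(1 + (4 + 2)*6)*520 = √(1 + 6*6)*520 = √(1 + 36)*520 = √37*520 = 520*√37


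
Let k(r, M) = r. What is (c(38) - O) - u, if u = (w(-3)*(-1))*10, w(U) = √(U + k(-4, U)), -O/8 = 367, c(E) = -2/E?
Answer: 55783/19 + 10*I*√7 ≈ 2935.9 + 26.458*I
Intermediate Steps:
O = -2936 (O = -8*367 = -2936)
w(U) = √(-4 + U) (w(U) = √(U - 4) = √(-4 + U))
u = -10*I*√7 (u = (√(-4 - 3)*(-1))*10 = (√(-7)*(-1))*10 = ((I*√7)*(-1))*10 = -I*√7*10 = -10*I*√7 ≈ -26.458*I)
(c(38) - O) - u = (-2/38 - 1*(-2936)) - (-10)*I*√7 = (-2*1/38 + 2936) + 10*I*√7 = (-1/19 + 2936) + 10*I*√7 = 55783/19 + 10*I*√7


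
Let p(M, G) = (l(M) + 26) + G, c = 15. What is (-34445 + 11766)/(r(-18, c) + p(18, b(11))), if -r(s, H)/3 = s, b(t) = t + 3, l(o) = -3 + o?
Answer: -22679/109 ≈ -208.06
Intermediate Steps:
b(t) = 3 + t
r(s, H) = -3*s
p(M, G) = 23 + G + M (p(M, G) = ((-3 + M) + 26) + G = (23 + M) + G = 23 + G + M)
(-34445 + 11766)/(r(-18, c) + p(18, b(11))) = (-34445 + 11766)/(-3*(-18) + (23 + (3 + 11) + 18)) = -22679/(54 + (23 + 14 + 18)) = -22679/(54 + 55) = -22679/109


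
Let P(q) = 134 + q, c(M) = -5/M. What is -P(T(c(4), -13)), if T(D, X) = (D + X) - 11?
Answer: -435/4 ≈ -108.75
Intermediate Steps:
T(D, X) = -11 + D + X
-P(T(c(4), -13)) = -(134 + (-11 - 5/4 - 13)) = -(134 - 101/4) = -1*435/4 = -435/4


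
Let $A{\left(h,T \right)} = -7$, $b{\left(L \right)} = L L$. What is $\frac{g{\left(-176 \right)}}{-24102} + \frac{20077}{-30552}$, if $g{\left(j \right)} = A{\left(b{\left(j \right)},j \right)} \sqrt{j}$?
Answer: $- \frac{20077}{30552} + \frac{14 i \sqrt{11}}{12051} \approx -0.65714 + 0.003853 i$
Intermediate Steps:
$b{\left(L \right)} = L^{2}$
$g{\left(j \right)} = - 7 \sqrt{j}$
$\frac{g{\left(-176 \right)}}{-24102} + \frac{20077}{-30552} = \frac{\left(-7\right) \sqrt{-176}}{-24102} + \frac{20077}{-30552} = - 7 \cdot 4 i \sqrt{11} \left(- \frac{1}{24102}\right) + 20077 \left(- \frac{1}{30552}\right) = - 28 i \sqrt{11} \left(- \frac{1}{24102}\right) - \frac{20077}{30552} = \frac{14 i \sqrt{11}}{12051} - \frac{20077}{30552} = - \frac{20077}{30552} + \frac{14 i \sqrt{11}}{12051}$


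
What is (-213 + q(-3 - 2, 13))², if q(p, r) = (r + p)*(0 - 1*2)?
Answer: 52441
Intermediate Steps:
q(p, r) = -2*p - 2*r (q(p, r) = (p + r)*(0 - 2) = (p + r)*(-2) = -2*p - 2*r)
(-213 + q(-3 - 2, 13))² = (-213 + (-2*(-3 - 2) - 2*13))² = (-213 + (-2*(-5) - 26))² = (-213 + (10 - 26))² = (-213 - 16)² = (-229)² = 52441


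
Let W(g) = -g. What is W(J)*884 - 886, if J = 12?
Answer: -11494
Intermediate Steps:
W(J)*884 - 886 = -1*12*884 - 886 = -12*884 - 886 = -10608 - 886 = -11494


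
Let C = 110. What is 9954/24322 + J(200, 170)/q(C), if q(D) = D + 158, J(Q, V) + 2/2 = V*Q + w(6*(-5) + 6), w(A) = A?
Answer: 414503811/3259148 ≈ 127.18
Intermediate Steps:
J(Q, V) = -25 + Q*V (J(Q, V) = -1 + (V*Q + (6*(-5) + 6)) = -1 + (Q*V + (-30 + 6)) = -1 + (Q*V - 24) = -1 + (-24 + Q*V) = -25 + Q*V)
q(D) = 158 + D
9954/24322 + J(200, 170)/q(C) = 9954/24322 + (-25 + 200*170)/(158 + 110) = 9954*(1/24322) + (-25 + 34000)/268 = 4977/12161 + 33975*(1/268) = 4977/12161 + 33975/268 = 414503811/3259148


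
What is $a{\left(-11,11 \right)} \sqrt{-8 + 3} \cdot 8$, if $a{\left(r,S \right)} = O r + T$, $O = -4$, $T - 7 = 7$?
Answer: $464 i \sqrt{5} \approx 1037.5 i$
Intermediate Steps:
$T = 14$ ($T = 7 + 7 = 14$)
$a{\left(r,S \right)} = 14 - 4 r$ ($a{\left(r,S \right)} = - 4 r + 14 = 14 - 4 r$)
$a{\left(-11,11 \right)} \sqrt{-8 + 3} \cdot 8 = \left(14 - -44\right) \sqrt{-8 + 3} \cdot 8 = \left(14 + 44\right) \sqrt{-5} \cdot 8 = 58 i \sqrt{5} \cdot 8 = 58 \cdot 8 i \sqrt{5} = 464 i \sqrt{5}$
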